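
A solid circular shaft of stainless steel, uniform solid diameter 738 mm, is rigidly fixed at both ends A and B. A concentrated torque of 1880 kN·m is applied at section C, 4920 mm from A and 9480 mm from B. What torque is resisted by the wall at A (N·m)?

1.24e6 N·m

With uniform GJ and both ends fixed, compatibility θ_AC = θ_CB gives T_A·a = T_B·b, together with T_A + T_B = T₀.
T_A = T₀·b/(a+b) = 1.880e6·9480/14400 = 1.238e6 N·m; T_B = 642300 N·m.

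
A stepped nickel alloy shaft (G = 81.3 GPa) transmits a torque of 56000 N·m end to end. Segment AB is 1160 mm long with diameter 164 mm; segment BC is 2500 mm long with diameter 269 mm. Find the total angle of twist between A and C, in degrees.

J_AB = π(0.164)⁴/32 = 7.10×10^-5 m⁴; J_BC = π(0.269)⁴/32 = 5.14×10^-4 m⁴.
θ = (T/G)·Σ L_i/J_i = (56000/81.3×10⁹)·(1.16/7.10×10^-5 + 2.50/5.14×10^-4) = 0.01460 rad.

0.837°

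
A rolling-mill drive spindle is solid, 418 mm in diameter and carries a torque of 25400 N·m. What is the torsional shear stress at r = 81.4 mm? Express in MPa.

0.690 MPa

J = πd⁴/32 = π(0.418)⁴/32 = 2.997×10^-3 m⁴.
Shear stress varies linearly with radius: τ = T·r/J = 25400 × 0.0814 / 2.997×10^-3 = 6.898×10^5 Pa.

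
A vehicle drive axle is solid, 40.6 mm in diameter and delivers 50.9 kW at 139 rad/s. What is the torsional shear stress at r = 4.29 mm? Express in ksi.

0.854 ksi

ω = 139 rad/s, so T = P/ω = 50.9×10³ / 139.0 = 366.2 N·m.
J = πd⁴/32 = π(0.0406)⁴/32 = 2.667×10^-7 m⁴.
Shear stress varies linearly with radius: τ = T·r/J = 366.2 × 0.00429 / 2.667×10^-7 = 5.889×10^6 Pa.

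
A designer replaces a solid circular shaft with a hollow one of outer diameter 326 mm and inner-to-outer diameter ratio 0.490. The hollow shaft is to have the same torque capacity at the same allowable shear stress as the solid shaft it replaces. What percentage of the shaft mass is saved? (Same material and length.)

Equal τ_max and T ⇒ the solid shaft needs d_s³ = d_o³(1−k⁴), so d_s = 326·(1−0.490⁴)^(1/3) = 319.6 mm.
Area ratio A_h/A_s = d_o²(1−k²)/d_s² = (1−k²)/(1−k⁴)^(2/3) = 0.7906.
Mass saving = 1 − 0.7906 = 20.9 %.

20.9 %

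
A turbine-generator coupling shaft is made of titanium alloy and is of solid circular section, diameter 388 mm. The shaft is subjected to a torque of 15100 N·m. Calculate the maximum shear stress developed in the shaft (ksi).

J = πd⁴/32 = π(0.388)⁴/32 = 2.225×10^-3 m⁴.
τ_max = T·r/J = 15100 × 0.194 / 2.225×10^-3 = 1.317×10^6 Pa.

0.191 ksi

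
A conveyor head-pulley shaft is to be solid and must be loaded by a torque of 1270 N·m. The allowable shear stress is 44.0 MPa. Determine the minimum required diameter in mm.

For a solid shaft τ_max = 16T/(πd³), so d = (16T/(π τ_allow))^(1/3) = (16·1270/(π·4.40×10^7))^(1/3) = 0.05278 m.

52.8 mm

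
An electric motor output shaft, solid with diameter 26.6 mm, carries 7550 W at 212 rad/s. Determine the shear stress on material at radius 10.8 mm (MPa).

7.83 MPa

ω = 212 rad/s, so T = P/ω = 7550 / 212.0 = 35.61 N·m.
J = πd⁴/32 = π(0.0266)⁴/32 = 4.915×10^-8 m⁴.
Shear stress varies linearly with radius: τ = T·r/J = 35.61 × 0.0108 / 4.915×10^-8 = 7.825×10^6 Pa.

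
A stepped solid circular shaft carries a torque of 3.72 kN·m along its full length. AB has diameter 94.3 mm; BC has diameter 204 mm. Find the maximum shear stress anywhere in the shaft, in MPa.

22.6 MPa

Under the same torque, τ_max = 16T/(πd³) is largest where d is smallest — segment AB (d = 94.3 mm).
τ_max = 16·3720/(π·(0.0943)³) = 2.259×10^7 Pa.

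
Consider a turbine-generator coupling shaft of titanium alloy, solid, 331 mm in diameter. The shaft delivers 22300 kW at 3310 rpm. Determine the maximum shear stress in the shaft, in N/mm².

ω = 2π·3310/60 = 346.6 rad/s, so T = P/ω = 22300×10³ / 346.6 = 64340 N·m.
J = πd⁴/32 = π(0.331)⁴/32 = 1.178×10^-3 m⁴.
τ_max = T·r/J = 64340 × 0.166 / 1.178×10^-3 = 9.035×10^6 Pa.

9.04 N/mm²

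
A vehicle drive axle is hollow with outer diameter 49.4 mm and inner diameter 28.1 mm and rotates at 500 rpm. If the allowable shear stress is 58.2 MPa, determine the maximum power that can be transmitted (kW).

J = π(d_o⁴ − d_i⁴)/32 = π(0.0494⁴ − 0.0281⁴)/32 = 5.235×10^-7 m⁴.
T_max = τ_allow·J/r = 5.82×10^7 × 5.235×10^-7 / 0.0247 = 1233 N·m.
ω = 2π·500/60 = 52.36 rad/s, so P_max = T_max·ω = 6.458×10^4 W.

64.6 kW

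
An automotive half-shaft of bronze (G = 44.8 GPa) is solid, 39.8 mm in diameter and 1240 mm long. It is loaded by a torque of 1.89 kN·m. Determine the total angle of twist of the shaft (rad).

J = πd⁴/32 = π(0.0398)⁴/32 = 2.463×10^-7 m⁴.
θ = T·L/(G·J) = 1890 × 1.24 / (44.8×10⁹ × 2.463×10^-7) = 0.2124 rad.

0.212 rad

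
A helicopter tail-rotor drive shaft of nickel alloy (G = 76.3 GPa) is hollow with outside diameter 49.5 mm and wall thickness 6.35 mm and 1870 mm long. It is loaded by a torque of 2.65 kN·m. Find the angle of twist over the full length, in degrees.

9.09°

J = π(d_o⁴ − d_i⁴)/32 = π(0.0495⁴ − 0.0368⁴)/32 = 4.094×10^-7 m⁴.
θ = T·L/(G·J) = 2650 × 1.87 / (76.3×10⁹ × 4.094×10^-7) = 0.1587 rad.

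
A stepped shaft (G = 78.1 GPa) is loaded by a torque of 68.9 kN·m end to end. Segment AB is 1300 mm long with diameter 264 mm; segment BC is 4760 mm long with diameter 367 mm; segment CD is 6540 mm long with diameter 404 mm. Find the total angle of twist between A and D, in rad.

0.00697 rad

J_AB = π(0.264)⁴/32 = 4.77×10^-4 m⁴; J_BC = π(0.367)⁴/32 = 1.78×10^-3 m⁴; J_CD = π(0.404)⁴/32 = 2.62×10^-3 m⁴.
θ = (T/G)·Σ L_i/J_i = (68900/78.1×10⁹)·(1.30/4.77×10^-4 + 4.76/1.78×10^-3 + 6.54/2.62×10^-3) = 6.969×10^-3 rad.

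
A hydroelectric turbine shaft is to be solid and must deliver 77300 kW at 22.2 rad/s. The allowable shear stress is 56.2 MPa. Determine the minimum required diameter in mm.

ω = 22.2 rad/s, so T = P/ω = 77300×10³ / 22.20 = 3.482e6 N·m.
For a solid shaft τ_max = 16T/(πd³), so d = (16T/(π τ_allow))^(1/3) = (16·3.482e6/(π·5.62×10^7))^(1/3) = 0.6808 m.

681 mm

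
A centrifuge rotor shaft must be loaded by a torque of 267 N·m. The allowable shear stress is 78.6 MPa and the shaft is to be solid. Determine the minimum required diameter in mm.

25.9 mm

For a solid shaft τ_max = 16T/(πd³), so d = (16T/(π τ_allow))^(1/3) = (16·267.0/(π·7.86×10^7))^(1/3) = 0.02586 m.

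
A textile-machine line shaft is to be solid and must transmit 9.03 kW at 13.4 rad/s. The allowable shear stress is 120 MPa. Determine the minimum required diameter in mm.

30.6 mm

ω = 13.4 rad/s, so T = P/ω = 9.03×10³ / 13.40 = 673.9 N·m.
For a solid shaft τ_max = 16T/(πd³), so d = (16T/(π τ_allow))^(1/3) = (16·673.9/(π·1.20×10^8))^(1/3) = 0.03058 m.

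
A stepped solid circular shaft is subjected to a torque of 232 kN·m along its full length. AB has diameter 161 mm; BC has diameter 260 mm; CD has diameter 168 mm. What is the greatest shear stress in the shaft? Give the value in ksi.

41.1 ksi

Under the same torque, τ_max = 16T/(πd³) is largest where d is smallest — segment AB (d = 161 mm).
τ_max = 16·232000/(π·(0.161)³) = 2.831×10^8 Pa.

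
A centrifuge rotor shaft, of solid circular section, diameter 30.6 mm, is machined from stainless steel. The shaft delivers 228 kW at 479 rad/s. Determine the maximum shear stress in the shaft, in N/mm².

ω = 479 rad/s, so T = P/ω = 228×10³ / 479.0 = 476.0 N·m.
J = πd⁴/32 = π(0.0306)⁴/32 = 8.608×10^-8 m⁴.
τ_max = T·r/J = 476.0 × 0.0153 / 8.608×10^-8 = 8.461×10^7 Pa.

84.6 N/mm²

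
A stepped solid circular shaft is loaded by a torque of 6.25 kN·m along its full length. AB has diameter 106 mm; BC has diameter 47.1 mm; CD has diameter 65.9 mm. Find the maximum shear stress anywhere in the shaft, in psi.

44200 psi

Under the same torque, τ_max = 16T/(πd³) is largest where d is smallest — segment BC (d = 47.1 mm).
τ_max = 16·6250/(π·(0.0471)³) = 3.046×10^8 Pa.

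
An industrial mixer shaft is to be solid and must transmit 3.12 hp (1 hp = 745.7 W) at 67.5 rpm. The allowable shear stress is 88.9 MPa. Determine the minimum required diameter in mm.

ω = 2π·67.5/60 = 7.069 rad/s, so T = P/ω = 3.12×745.7 / 7.069 = 329.1 N·m.
For a solid shaft τ_max = 16T/(πd³), so d = (16T/(π τ_allow))^(1/3) = (16·329.1/(π·8.89×10^7))^(1/3) = 0.02662 m.

26.6 mm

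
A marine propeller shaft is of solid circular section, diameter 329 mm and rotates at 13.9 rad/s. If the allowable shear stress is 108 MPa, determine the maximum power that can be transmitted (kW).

10500 kW

J = πd⁴/32 = π(0.329)⁴/32 = 1.150×10^-3 m⁴.
T_max = τ_allow·J/r = 1.08×10^8 × 1.150×10^-3 / 0.165 = 755200 N·m.
ω = 13.9 rad/s, so P_max = T_max·ω = 1.050×10^7 W.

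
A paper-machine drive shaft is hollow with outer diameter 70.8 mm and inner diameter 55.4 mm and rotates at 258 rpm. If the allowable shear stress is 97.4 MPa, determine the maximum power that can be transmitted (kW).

J = π(d_o⁴ − d_i⁴)/32 = π(0.0708⁴ − 0.0554⁴)/32 = 1.542×10^-6 m⁴.
T_max = τ_allow·J/r = 9.74×10^7 × 1.542×10^-6 / 0.0354 = 4243 N·m.
ω = 2π·258/60 = 27.02 rad/s, so P_max = T_max·ω = 1.146×10^5 W.

115 kW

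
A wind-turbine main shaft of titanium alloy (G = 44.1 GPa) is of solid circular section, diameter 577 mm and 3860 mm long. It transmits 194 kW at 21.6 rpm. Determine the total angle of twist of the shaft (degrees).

ω = 2π·21.6/60 = 2.262 rad/s, so T = P/ω = 194×10³ / 2.262 = 85770 N·m.
J = πd⁴/32 = π(0.577)⁴/32 = 0.01088 m⁴.
θ = T·L/(G·J) = 85770 × 3.86 / (44.1×10⁹ × 0.01088) = 6.899×10^-4 rad.

0.0395°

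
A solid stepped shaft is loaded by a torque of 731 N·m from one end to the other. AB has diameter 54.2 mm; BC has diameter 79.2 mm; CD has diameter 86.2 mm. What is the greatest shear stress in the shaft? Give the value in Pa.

Under the same torque, τ_max = 16T/(πd³) is largest where d is smallest — segment AB (d = 54.2 mm).
τ_max = 16·731.0/(π·(0.0542)³) = 2.338×10^7 Pa.

2.34e7 Pa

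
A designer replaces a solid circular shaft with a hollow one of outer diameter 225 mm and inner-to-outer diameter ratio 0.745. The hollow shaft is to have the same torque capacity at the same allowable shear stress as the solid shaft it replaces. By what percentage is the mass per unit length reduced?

43.1 %

Equal τ_max and T ⇒ the solid shaft needs d_s³ = d_o³(1−k⁴), so d_s = 225·(1−0.745⁴)^(1/3) = 199.0 mm.
Area ratio A_h/A_s = d_o²(1−k²)/d_s² = (1−k²)/(1−k⁴)^(2/3) = 0.5688.
Mass saving = 1 − 0.5688 = 43.1 %.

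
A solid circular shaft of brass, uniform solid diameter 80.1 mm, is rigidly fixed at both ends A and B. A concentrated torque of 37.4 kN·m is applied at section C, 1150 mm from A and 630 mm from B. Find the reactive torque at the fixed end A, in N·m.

13200 N·m

With uniform GJ and both ends fixed, compatibility θ_AC = θ_CB gives T_A·a = T_B·b, together with T_A + T_B = T₀.
T_A = T₀·b/(a+b) = 37400·630/1780 = 13240 N·m; T_B = 24160 N·m.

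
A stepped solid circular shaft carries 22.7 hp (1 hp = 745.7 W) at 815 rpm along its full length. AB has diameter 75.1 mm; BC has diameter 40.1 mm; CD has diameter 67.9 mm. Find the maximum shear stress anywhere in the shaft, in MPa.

ω = 2π·815/60 = 85.35 rad/s, so T = P/ω = 22.7×745.7 / 85.35 = 198.3 N·m.
Under the same torque, τ_max = 16T/(πd³) is largest where d is smallest — segment BC (d = 40.1 mm).
τ_max = 16·198.3/(π·(0.0401)³) = 1.567×10^7 Pa.

15.7 MPa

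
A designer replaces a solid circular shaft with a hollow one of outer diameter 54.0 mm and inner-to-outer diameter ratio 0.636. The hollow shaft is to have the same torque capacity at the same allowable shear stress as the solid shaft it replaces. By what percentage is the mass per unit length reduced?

32.9 %

Equal τ_max and T ⇒ the solid shaft needs d_s³ = d_o³(1−k⁴), so d_s = 54.0·(1−0.636⁴)^(1/3) = 50.88 mm.
Area ratio A_h/A_s = d_o²(1−k²)/d_s² = (1−k²)/(1−k⁴)^(2/3) = 0.6708.
Mass saving = 1 − 0.6708 = 32.9 %.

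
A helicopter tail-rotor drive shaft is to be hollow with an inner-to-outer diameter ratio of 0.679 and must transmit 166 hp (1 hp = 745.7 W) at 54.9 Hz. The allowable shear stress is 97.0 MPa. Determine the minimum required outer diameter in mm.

ω = 2π·54.9 = 344.9 rad/s, so T = P/ω = 166×745.7 / 344.9 = 358.9 N·m.
For a hollow shaft with d_i/d_o = 0.679: τ_max = 16T/(π d_o³ (1−k⁴)), so d_o = [16T/(π τ_allow (1−k⁴))]^(1/3) = [16·358.9/(π·9.70×10^7·0.7874)]^(1/3) = 0.02882 m.

28.8 mm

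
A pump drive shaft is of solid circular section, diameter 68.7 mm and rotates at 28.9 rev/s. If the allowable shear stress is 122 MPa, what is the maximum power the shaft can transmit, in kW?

1410 kW

J = πd⁴/32 = π(0.0687)⁴/32 = 2.187×10^-6 m⁴.
T_max = τ_allow·J/r = 1.22×10^8 × 2.187×10^-6 / 0.0343 = 7767 N·m.
ω = 2π·28.9 = 181.6 rad/s, so P_max = T_max·ω = 1.410×10^6 W.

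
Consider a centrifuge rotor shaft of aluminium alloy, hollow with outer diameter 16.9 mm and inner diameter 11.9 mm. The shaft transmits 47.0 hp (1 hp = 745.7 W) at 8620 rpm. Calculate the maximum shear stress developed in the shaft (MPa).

54.3 MPa

ω = 2π·8620/60 = 902.7 rad/s, so T = P/ω = 47.0×745.7 / 902.7 = 38.83 N·m.
J = π(d_o⁴ − d_i⁴)/32 = π(0.0169⁴ − 0.0119⁴)/32 = 6.040×10^-9 m⁴.
τ_max = T·r/J = 38.83 × 0.00845 / 6.040×10^-9 = 5.432×10^7 Pa.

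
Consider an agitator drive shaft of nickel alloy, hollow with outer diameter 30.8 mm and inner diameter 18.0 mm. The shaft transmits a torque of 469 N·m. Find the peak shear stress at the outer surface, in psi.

J = π(d_o⁴ − d_i⁴)/32 = π(0.0308⁴ − 0.0180⁴)/32 = 7.804×10^-8 m⁴.
τ_max = T·r/J = 469.0 × 0.0154 / 7.804×10^-8 = 9.255×10^7 Pa.

13400 psi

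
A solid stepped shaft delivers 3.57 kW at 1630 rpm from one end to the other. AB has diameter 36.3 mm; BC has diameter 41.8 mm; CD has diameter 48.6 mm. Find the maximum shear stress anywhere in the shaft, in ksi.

0.323 ksi

ω = 2π·1630/60 = 170.7 rad/s, so T = P/ω = 3.57×10³ / 170.7 = 20.91 N·m.
Under the same torque, τ_max = 16T/(πd³) is largest where d is smallest — segment AB (d = 36.3 mm).
τ_max = 16·20.91/(π·(0.0363)³) = 2.227×10^6 Pa.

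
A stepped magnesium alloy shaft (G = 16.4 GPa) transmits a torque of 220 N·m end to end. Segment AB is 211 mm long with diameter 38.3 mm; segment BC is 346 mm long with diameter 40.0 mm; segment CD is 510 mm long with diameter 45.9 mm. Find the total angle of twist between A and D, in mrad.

J_AB = π(0.0383)⁴/32 = 2.11×10^-7 m⁴; J_BC = π(0.0400)⁴/32 = 2.51×10^-7 m⁴; J_CD = π(0.0459)⁴/32 = 4.36×10^-7 m⁴.
θ = (T/G)·Σ L_i/J_i = (220.0/16.4×10⁹)·(0.211/2.11×10^-7 + 0.346/2.51×10^-7 + 0.510/4.36×10^-7) = 0.04757 rad.

47.6 mrad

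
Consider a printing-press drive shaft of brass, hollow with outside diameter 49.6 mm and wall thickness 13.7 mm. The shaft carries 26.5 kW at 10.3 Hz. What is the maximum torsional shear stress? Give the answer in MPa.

ω = 2π·10.3 = 64.72 rad/s, so T = P/ω = 26.5×10³ / 64.72 = 409.5 N·m.
J = π(d_o⁴ − d_i⁴)/32 = π(0.0496⁴ − 0.0222⁴)/32 = 5.703×10^-7 m⁴.
τ_max = T·r/J = 409.5 × 0.0248 / 5.703×10^-7 = 1.781×10^7 Pa.

17.8 MPa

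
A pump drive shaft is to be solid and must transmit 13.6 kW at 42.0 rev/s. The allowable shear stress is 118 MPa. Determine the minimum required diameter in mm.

13.1 mm

ω = 2π·42.0 = 263.9 rad/s, so T = P/ω = 13.6×10³ / 263.9 = 51.54 N·m.
For a solid shaft τ_max = 16T/(πd³), so d = (16T/(π τ_allow))^(1/3) = (16·51.54/(π·1.18×10^8))^(1/3) = 0.01305 m.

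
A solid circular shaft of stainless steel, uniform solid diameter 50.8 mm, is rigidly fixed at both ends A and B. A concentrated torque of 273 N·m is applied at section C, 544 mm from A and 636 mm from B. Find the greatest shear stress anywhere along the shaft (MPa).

5.72 MPa

With uniform GJ and both ends fixed, compatibility θ_AC = θ_CB gives T_A·a = T_B·b, together with T_A + T_B = T₀.
T_A = T₀·b/(a+b) = 273.0·636/1180 = 147.1 N·m; T_B = 125.9 N·m.
τ in each portion: τ_AC = 5.72×10^6 Pa, τ_CB = 4.89×10^6 Pa; maximum is in AC.
τ_max = T_AC·r/J = 147.1·0.0254/6.54×10^-7 = 5.716×10^6 Pa.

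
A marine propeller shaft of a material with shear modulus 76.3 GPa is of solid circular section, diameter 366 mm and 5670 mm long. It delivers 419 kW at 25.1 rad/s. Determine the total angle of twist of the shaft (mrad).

ω = 25.1 rad/s, so T = P/ω = 419×10³ / 25.10 = 16690 N·m.
J = πd⁴/32 = π(0.366)⁴/32 = 1.762×10^-3 m⁴.
θ = T·L/(G·J) = 16690 × 5.67 / (76.3×10⁹ × 1.762×10^-3) = 7.042×10^-4 rad.

0.704 mrad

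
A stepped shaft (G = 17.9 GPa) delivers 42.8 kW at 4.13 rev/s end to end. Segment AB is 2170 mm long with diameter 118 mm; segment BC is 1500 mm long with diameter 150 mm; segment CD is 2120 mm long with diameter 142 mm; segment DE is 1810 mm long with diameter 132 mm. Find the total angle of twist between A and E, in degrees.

ω = 2π·4.13 = 25.95 rad/s, so T = P/ω = 42.8×10³ / 25.95 = 1649 N·m.
J_AB = π(0.118)⁴/32 = 1.90×10^-5 m⁴; J_BC = π(0.150)⁴/32 = 4.97×10^-5 m⁴; J_CD = π(0.142)⁴/32 = 3.99×10^-5 m⁴; J_DE = π(0.132)⁴/32 = 2.98×10^-5 m⁴.
θ = (T/G)·Σ L_i/J_i = (1649/17.9×10⁹)·(2.17/1.90×10^-5 + 1.50/4.97×10^-5 + 2.12/3.99×10^-5 + 1.81/2.98×10^-5) = 0.02378 rad.

1.36°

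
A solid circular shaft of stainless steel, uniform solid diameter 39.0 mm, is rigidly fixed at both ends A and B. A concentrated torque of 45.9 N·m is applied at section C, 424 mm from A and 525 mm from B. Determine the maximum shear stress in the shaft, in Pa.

With uniform GJ and both ends fixed, compatibility θ_AC = θ_CB gives T_A·a = T_B·b, together with T_A + T_B = T₀.
T_A = T₀·b/(a+b) = 45.90·525/949.0 = 25.39 N·m; T_B = 20.51 N·m.
τ in each portion: τ_AC = 2.18×10^6 Pa, τ_CB = 1.76×10^6 Pa; maximum is in AC.
τ_max = T_AC·r/J = 25.39·0.0195/2.27×10^-7 = 2.180×10^6 Pa.

2.18e6 Pa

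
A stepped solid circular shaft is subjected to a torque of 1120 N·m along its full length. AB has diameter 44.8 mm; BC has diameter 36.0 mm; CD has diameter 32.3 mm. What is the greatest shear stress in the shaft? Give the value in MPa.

169 MPa

Under the same torque, τ_max = 16T/(πd³) is largest where d is smallest — segment CD (d = 32.3 mm).
τ_max = 16·1120/(π·(0.0323)³) = 1.693×10^8 Pa.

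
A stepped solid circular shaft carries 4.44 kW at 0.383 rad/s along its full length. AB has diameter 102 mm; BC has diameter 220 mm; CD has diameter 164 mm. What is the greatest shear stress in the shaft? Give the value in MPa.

55.6 MPa

ω = 0.383 rad/s, so T = P/ω = 4.44×10³ / 0.3830 = 11590 N·m.
Under the same torque, τ_max = 16T/(πd³) is largest where d is smallest — segment AB (d = 102 mm).
τ_max = 16·11590/(π·(0.102)³) = 5.564×10^7 Pa.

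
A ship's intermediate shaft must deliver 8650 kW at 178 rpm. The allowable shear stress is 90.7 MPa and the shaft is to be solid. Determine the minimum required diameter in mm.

296 mm

ω = 2π·178/60 = 18.64 rad/s, so T = P/ω = 8650×10³ / 18.64 = 464100 N·m.
For a solid shaft τ_max = 16T/(πd³), so d = (16T/(π τ_allow))^(1/3) = (16·464100/(π·9.07×10^7))^(1/3) = 0.2965 m.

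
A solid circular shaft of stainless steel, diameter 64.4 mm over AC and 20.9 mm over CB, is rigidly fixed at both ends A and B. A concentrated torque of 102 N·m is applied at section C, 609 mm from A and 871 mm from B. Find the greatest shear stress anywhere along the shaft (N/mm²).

Compatibility: T_A·a/J_AC = T_B·b/J_CB with T_A + T_B = T₀.
J_AC = 1.69×10^-6 m⁴, J_CB = 1.87×10^-8 m⁴, so T_A = T₀·(J_AC/a)/((J_AC/a)+(J_CB/b)) = 101.2 N·m, T_B = 0.7850 N·m.
τ in each portion: τ_AC = 1.93×10^6 Pa, τ_CB = 4.38×10^5 Pa; maximum is in AC.
τ_max = T_AC·r/J = 101.2·0.0322/1.69×10^-6 = 1.930×10^6 Pa.

1.93 N/mm²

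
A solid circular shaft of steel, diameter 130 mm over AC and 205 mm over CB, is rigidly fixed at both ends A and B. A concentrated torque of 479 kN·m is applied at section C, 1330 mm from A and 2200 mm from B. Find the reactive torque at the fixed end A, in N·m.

101000 N·m

Compatibility: T_A·a/J_AC = T_B·b/J_CB with T_A + T_B = T₀.
J_AC = 2.80×10^-5 m⁴, J_CB = 1.73×10^-4 m⁴, so T_A = T₀·(J_AC/a)/((J_AC/a)+(J_CB/b)) = 101100 N·m, T_B = 377900 N·m.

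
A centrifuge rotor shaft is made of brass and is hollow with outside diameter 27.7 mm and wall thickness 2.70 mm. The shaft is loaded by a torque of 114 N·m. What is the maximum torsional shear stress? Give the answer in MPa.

J = π(d_o⁴ − d_i⁴)/32 = π(0.0277⁴ − 0.0223⁴)/32 = 3.352×10^-8 m⁴.
τ_max = T·r/J = 114.0 × 0.0138 / 3.352×10^-8 = 4.710×10^7 Pa.

47.1 MPa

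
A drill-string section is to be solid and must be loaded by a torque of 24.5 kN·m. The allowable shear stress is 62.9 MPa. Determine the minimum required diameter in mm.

For a solid shaft τ_max = 16T/(πd³), so d = (16T/(π τ_allow))^(1/3) = (16·24500/(π·6.29×10^7))^(1/3) = 0.1256 m.

126 mm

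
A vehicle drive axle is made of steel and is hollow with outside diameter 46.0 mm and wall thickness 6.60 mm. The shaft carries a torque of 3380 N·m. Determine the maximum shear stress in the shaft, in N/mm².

J = π(d_o⁴ − d_i⁴)/32 = π(0.0460⁴ − 0.0328⁴)/32 = 3.259×10^-7 m⁴.
τ_max = T·r/J = 3380 × 0.0230 / 3.259×10^-7 = 2.385×10^8 Pa.

239 N/mm²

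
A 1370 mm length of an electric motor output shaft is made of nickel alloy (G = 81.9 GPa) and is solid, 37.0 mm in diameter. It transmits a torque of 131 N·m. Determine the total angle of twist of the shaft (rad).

J = πd⁴/32 = π(0.0370)⁴/32 = 1.840×10^-7 m⁴.
θ = T·L/(G·J) = 131.0 × 1.37 / (81.9×10⁹ × 1.840×10^-7) = 0.01191 rad.

0.0119 rad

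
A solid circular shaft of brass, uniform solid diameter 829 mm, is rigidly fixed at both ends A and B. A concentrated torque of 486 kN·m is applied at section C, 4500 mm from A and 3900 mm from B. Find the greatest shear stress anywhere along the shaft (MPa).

2.33 MPa

With uniform GJ and both ends fixed, compatibility θ_AC = θ_CB gives T_A·a = T_B·b, together with T_A + T_B = T₀.
T_A = T₀·b/(a+b) = 486000·3900/8400 = 225600 N·m; T_B = 260400 N·m.
τ in each portion: τ_AC = 2.02×10^6 Pa, τ_CB = 2.33×10^6 Pa; maximum is in CB.
τ_max = T_CB·r/J = 260400·0.414/0.0464 = 2.327×10^6 Pa.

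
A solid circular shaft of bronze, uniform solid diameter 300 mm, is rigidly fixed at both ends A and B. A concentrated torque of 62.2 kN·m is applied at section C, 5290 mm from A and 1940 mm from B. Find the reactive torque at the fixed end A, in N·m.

16700 N·m

With uniform GJ and both ends fixed, compatibility θ_AC = θ_CB gives T_A·a = T_B·b, together with T_A + T_B = T₀.
T_A = T₀·b/(a+b) = 62200·1940/7230 = 16690 N·m; T_B = 45510 N·m.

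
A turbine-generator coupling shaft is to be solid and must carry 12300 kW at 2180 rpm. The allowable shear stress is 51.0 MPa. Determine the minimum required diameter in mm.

ω = 2π·2180/60 = 228.3 rad/s, so T = P/ω = 12300×10³ / 228.3 = 53880 N·m.
For a solid shaft τ_max = 16T/(πd³), so d = (16T/(π τ_allow))^(1/3) = (16·53880/(π·5.10×10^7))^(1/3) = 0.1752 m.

175 mm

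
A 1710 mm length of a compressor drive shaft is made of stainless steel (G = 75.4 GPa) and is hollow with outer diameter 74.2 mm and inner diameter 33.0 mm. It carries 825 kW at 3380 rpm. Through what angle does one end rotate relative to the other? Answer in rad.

ω = 2π·3380/60 = 354.0 rad/s, so T = P/ω = 825×10³ / 354.0 = 2331 N·m.
J = π(d_o⁴ − d_i⁴)/32 = π(0.0742⁴ − 0.0330⁴)/32 = 2.859×10^-6 m⁴.
θ = T·L/(G·J) = 2331 × 1.71 / (75.4×10⁹ × 2.859×10^-6) = 0.01849 rad.

0.0185 rad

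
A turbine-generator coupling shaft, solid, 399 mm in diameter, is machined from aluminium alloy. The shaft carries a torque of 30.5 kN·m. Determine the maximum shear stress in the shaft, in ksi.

J = πd⁴/32 = π(0.399)⁴/32 = 2.488×10^-3 m⁴.
τ_max = T·r/J = 30500 × 0.200 / 2.488×10^-3 = 2.445×10^6 Pa.

0.355 ksi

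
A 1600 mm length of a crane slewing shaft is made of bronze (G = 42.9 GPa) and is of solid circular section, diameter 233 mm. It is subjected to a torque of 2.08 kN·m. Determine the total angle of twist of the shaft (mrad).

0.268 mrad

J = πd⁴/32 = π(0.233)⁴/32 = 2.894×10^-4 m⁴.
θ = T·L/(G·J) = 2080 × 1.60 / (42.9×10⁹ × 2.894×10^-4) = 2.681×10^-4 rad.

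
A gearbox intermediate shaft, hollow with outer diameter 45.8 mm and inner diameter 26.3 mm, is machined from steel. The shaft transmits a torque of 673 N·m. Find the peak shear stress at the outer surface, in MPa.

40.0 MPa

J = π(d_o⁴ − d_i⁴)/32 = π(0.0458⁴ − 0.0263⁴)/32 = 3.850×10^-7 m⁴.
τ_max = T·r/J = 673.0 × 0.0229 / 3.850×10^-7 = 4.003×10^7 Pa.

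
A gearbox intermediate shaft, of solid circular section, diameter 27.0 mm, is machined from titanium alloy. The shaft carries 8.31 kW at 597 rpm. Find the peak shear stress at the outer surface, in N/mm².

ω = 2π·597/60 = 62.52 rad/s, so T = P/ω = 8.31×10³ / 62.52 = 132.9 N·m.
J = πd⁴/32 = π(0.0270)⁴/32 = 5.217×10^-8 m⁴.
τ_max = T·r/J = 132.9 × 0.0135 / 5.217×10^-8 = 3.439×10^7 Pa.

34.4 N/mm²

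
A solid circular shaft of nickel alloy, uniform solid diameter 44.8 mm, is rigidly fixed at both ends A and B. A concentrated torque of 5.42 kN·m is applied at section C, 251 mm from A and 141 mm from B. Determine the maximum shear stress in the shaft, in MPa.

197 MPa

With uniform GJ and both ends fixed, compatibility θ_AC = θ_CB gives T_A·a = T_B·b, together with T_A + T_B = T₀.
T_A = T₀·b/(a+b) = 5420·141/392.0 = 1950 N·m; T_B = 3470 N·m.
τ in each portion: τ_AC = 1.10×10^8 Pa, τ_CB = 1.97×10^8 Pa; maximum is in CB.
τ_max = T_CB·r/J = 3470·0.0224/3.95×10^-7 = 1.966×10^8 Pa.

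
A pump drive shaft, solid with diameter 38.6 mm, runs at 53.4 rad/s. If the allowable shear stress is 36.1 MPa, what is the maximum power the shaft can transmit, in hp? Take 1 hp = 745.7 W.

29.2 hp

J = πd⁴/32 = π(0.0386)⁴/32 = 2.179×10^-7 m⁴.
T_max = τ_allow·J/r = 3.61×10^7 × 2.179×10^-7 / 0.0193 = 407.7 N·m.
ω = 53.4 rad/s, so P_max = T_max·ω = 2.177×10^4 W.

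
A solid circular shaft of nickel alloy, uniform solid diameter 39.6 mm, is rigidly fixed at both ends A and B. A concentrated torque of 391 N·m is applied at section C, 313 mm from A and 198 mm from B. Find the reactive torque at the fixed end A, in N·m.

152 N·m

With uniform GJ and both ends fixed, compatibility θ_AC = θ_CB gives T_A·a = T_B·b, together with T_A + T_B = T₀.
T_A = T₀·b/(a+b) = 391.0·198/511.0 = 151.5 N·m; T_B = 239.5 N·m.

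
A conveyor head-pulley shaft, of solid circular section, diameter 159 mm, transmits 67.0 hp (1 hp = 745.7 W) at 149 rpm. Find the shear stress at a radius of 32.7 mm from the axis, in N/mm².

ω = 2π·149/60 = 15.60 rad/s, so T = P/ω = 67.0×745.7 / 15.60 = 3202 N·m.
J = πd⁴/32 = π(0.159)⁴/32 = 6.275×10^-5 m⁴.
Shear stress varies linearly with radius: τ = T·r/J = 3202 × 0.0327 / 6.275×10^-5 = 1.669×10^6 Pa.

1.67 N/mm²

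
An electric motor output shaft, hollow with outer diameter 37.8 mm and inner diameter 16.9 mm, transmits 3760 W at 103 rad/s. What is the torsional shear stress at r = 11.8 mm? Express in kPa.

2240 kPa

ω = 103 rad/s, so T = P/ω = 3760 / 103.0 = 36.50 N·m.
J = π(d_o⁴ − d_i⁴)/32 = π(0.0378⁴ − 0.0169⁴)/32 = 1.924×10^-7 m⁴.
Shear stress varies linearly with radius: τ = T·r/J = 36.50 × 0.0118 / 1.924×10^-7 = 2.239×10^6 Pa.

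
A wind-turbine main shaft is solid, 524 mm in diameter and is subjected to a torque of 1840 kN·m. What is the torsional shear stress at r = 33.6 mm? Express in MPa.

J = πd⁴/32 = π(0.524)⁴/32 = 7.402×10^-3 m⁴.
Shear stress varies linearly with radius: τ = T·r/J = 1.840e6 × 0.0336 / 7.402×10^-3 = 8.353×10^6 Pa.

8.35 MPa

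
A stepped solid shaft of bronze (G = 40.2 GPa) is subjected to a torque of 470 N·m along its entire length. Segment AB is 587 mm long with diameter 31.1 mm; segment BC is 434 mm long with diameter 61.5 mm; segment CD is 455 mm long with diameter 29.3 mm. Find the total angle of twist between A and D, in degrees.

J_AB = π(0.0311)⁴/32 = 9.18×10^-8 m⁴; J_BC = π(0.0615)⁴/32 = 1.40×10^-6 m⁴; J_CD = π(0.0293)⁴/32 = 7.24×10^-8 m⁴.
θ = (T/G)·Σ L_i/J_i = (470.0/40.2×10⁹)·(0.587/9.18×10^-8 + 0.434/1.40×10^-6 + 0.455/7.24×10^-8) = 0.1519 rad.

8.70°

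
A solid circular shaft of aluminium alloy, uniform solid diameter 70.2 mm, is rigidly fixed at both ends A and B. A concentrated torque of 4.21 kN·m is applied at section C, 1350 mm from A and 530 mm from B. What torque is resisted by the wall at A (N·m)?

With uniform GJ and both ends fixed, compatibility θ_AC = θ_CB gives T_A·a = T_B·b, together with T_A + T_B = T₀.
T_A = T₀·b/(a+b) = 4210·530/1880 = 1187 N·m; T_B = 3023 N·m.

1190 N·m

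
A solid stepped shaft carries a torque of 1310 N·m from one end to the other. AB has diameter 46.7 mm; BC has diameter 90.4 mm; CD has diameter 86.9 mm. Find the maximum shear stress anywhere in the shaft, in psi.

Under the same torque, τ_max = 16T/(πd³) is largest where d is smallest — segment AB (d = 46.7 mm).
τ_max = 16·1310/(π·(0.0467)³) = 6.551×10^7 Pa.

9500 psi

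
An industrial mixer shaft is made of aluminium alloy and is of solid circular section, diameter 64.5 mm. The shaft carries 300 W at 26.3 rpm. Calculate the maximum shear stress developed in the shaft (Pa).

2.07e6 Pa

ω = 2π·26.3/60 = 2.754 rad/s, so T = P/ω = 300 / 2.754 = 108.9 N·m.
J = πd⁴/32 = π(0.0645)⁴/32 = 1.699×10^-6 m⁴.
τ_max = T·r/J = 108.9 × 0.0323 / 1.699×10^-6 = 2.067×10^6 Pa.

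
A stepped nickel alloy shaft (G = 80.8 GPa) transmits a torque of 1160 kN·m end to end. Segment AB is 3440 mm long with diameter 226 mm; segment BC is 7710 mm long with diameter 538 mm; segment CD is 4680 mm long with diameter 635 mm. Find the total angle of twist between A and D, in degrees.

12.1°

J_AB = π(0.226)⁴/32 = 2.56×10^-4 m⁴; J_BC = π(0.538)⁴/32 = 8.22×10^-3 m⁴; J_CD = π(0.635)⁴/32 = 0.0160 m⁴.
θ = (T/G)·Σ L_i/J_i = (1.160e6/80.8×10⁹)·(3.44/2.56×10^-4 + 7.71/8.22×10^-3 + 4.68/0.0160) = 0.2105 rad.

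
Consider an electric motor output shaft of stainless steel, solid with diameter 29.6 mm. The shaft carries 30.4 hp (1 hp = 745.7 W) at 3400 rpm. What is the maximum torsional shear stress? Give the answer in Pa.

ω = 2π·3400/60 = 356.0 rad/s, so T = P/ω = 30.4×745.7 / 356.0 = 63.67 N·m.
J = πd⁴/32 = π(0.0296)⁴/32 = 7.536×10^-8 m⁴.
τ_max = T·r/J = 63.67 × 0.0148 / 7.536×10^-8 = 1.250×10^7 Pa.

1.25e7 Pa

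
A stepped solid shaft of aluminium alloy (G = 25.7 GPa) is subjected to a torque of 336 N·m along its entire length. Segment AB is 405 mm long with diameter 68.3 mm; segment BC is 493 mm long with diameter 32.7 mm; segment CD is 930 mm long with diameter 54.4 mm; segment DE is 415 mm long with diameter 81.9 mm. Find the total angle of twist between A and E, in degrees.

J_AB = π(0.0683)⁴/32 = 2.14×10^-6 m⁴; J_BC = π(0.0327)⁴/32 = 1.12×10^-7 m⁴; J_CD = π(0.0544)⁴/32 = 8.60×10^-7 m⁴; J_DE = π(0.0819)⁴/32 = 4.42×10^-6 m⁴.
θ = (T/G)·Σ L_i/J_i = (336.0/25.7×10⁹)·(0.405/2.14×10^-6 + 0.493/1.12×10^-7 + 0.930/8.60×10^-7 + 0.415/4.42×10^-6) = 0.07527 rad.

4.31°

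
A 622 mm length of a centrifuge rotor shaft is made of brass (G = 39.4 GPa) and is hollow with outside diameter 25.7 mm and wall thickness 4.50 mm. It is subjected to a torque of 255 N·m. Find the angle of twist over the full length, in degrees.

6.55°

J = π(d_o⁴ − d_i⁴)/32 = π(0.0257⁴ − 0.0167⁴)/32 = 3.519×10^-8 m⁴.
θ = T·L/(G·J) = 255.0 × 0.622 / (39.4×10⁹ × 3.519×10^-8) = 0.1144 rad.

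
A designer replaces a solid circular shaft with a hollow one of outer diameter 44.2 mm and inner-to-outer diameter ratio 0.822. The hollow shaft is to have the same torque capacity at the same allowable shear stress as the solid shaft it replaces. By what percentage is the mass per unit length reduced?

Equal τ_max and T ⇒ the solid shaft needs d_s³ = d_o³(1−k⁴), so d_s = 44.2·(1−0.822⁴)^(1/3) = 36.07 mm.
Area ratio A_h/A_s = d_o²(1−k²)/d_s² = (1−k²)/(1−k⁴)^(2/3) = 0.4870.
Mass saving = 1 − 0.4870 = 51.3 %.

51.3 %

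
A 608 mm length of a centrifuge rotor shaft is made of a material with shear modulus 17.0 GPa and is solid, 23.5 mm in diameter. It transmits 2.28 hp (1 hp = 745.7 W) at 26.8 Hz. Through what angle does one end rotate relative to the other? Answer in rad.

ω = 2π·26.8 = 168.4 rad/s, so T = P/ω = 2.28×745.7 / 168.4 = 10.10 N·m.
J = πd⁴/32 = π(0.0235)⁴/32 = 2.994×10^-8 m⁴.
θ = T·L/(G·J) = 10.10 × 0.608 / (17.0×10⁹ × 2.994×10^-8) = 0.01206 rad.

0.0121 rad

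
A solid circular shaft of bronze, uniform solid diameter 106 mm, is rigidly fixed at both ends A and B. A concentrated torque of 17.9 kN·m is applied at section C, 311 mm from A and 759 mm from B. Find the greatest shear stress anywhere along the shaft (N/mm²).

With uniform GJ and both ends fixed, compatibility θ_AC = θ_CB gives T_A·a = T_B·b, together with T_A + T_B = T₀.
T_A = T₀·b/(a+b) = 17900·759/1070 = 12700 N·m; T_B = 5203 N·m.
τ in each portion: τ_AC = 5.43×10^7 Pa, τ_CB = 2.22×10^7 Pa; maximum is in AC.
τ_max = T_AC·r/J = 12700·0.0530/1.24×10^-5 = 5.430×10^7 Pa.

54.3 N/mm²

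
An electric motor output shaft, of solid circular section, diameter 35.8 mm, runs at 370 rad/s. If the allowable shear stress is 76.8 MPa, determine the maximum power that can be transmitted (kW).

256 kW

J = πd⁴/32 = π(0.0358)⁴/32 = 1.613×10^-7 m⁴.
T_max = τ_allow·J/r = 7.68×10^7 × 1.613×10^-7 / 0.0179 = 691.9 N·m.
ω = 370 rad/s, so P_max = T_max·ω = 2.560×10^5 W.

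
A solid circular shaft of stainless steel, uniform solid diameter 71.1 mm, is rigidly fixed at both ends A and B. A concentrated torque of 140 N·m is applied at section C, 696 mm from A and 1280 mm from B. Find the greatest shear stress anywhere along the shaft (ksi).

With uniform GJ and both ends fixed, compatibility θ_AC = θ_CB gives T_A·a = T_B·b, together with T_A + T_B = T₀.
T_A = T₀·b/(a+b) = 140.0·1280/1976 = 90.69 N·m; T_B = 49.31 N·m.
τ in each portion: τ_AC = 1.29×10^6 Pa, τ_CB = 6.99×10^5 Pa; maximum is in AC.
τ_max = T_AC·r/J = 90.69·0.0355/2.51×10^-6 = 1.285×10^6 Pa.

0.186 ksi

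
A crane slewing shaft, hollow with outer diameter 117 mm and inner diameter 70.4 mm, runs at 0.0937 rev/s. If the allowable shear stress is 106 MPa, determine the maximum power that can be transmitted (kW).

17.1 kW

J = π(d_o⁴ − d_i⁴)/32 = π(0.117⁴ − 0.0704⁴)/32 = 1.599×10^-5 m⁴.
T_max = τ_allow·J/r = 1.06×10^8 × 1.599×10^-5 / 0.0585 = 28960 N·m.
ω = 2π·0.0937 = 0.5887 rad/s, so P_max = T_max·ω = 1.705×10^4 W.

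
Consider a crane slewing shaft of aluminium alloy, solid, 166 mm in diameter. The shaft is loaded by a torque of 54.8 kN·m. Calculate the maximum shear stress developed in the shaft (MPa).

J = πd⁴/32 = π(0.166)⁴/32 = 7.455×10^-5 m⁴.
τ_max = T·r/J = 54800 × 0.0830 / 7.455×10^-5 = 6.101×10^7 Pa.

61.0 MPa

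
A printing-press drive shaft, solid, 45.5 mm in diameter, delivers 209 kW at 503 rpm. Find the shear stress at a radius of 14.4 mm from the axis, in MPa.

ω = 2π·503/60 = 52.67 rad/s, so T = P/ω = 209×10³ / 52.67 = 3968 N·m.
J = πd⁴/32 = π(0.0455)⁴/32 = 4.208×10^-7 m⁴.
Shear stress varies linearly with radius: τ = T·r/J = 3968 × 0.0144 / 4.208×10^-7 = 1.358×10^8 Pa.

136 MPa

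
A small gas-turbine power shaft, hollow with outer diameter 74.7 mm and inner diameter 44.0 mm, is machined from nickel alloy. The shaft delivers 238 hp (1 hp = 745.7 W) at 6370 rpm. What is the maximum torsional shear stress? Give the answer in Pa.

ω = 2π·6370/60 = 667.1 rad/s, so T = P/ω = 238×745.7 / 667.1 = 266.1 N·m.
J = π(d_o⁴ − d_i⁴)/32 = π(0.0747⁴ − 0.0440⁴)/32 = 2.689×10^-6 m⁴.
τ_max = T·r/J = 266.1 × 0.0374 / 2.689×10^-6 = 3.696×10^6 Pa.

3.70e6 Pa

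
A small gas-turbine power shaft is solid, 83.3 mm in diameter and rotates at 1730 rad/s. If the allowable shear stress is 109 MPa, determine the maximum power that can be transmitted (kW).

J = πd⁴/32 = π(0.0833)⁴/32 = 4.727×10^-6 m⁴.
T_max = τ_allow·J/r = 1.09×10^8 × 4.727×10^-6 / 0.0416 = 12370 N·m.
ω = 1730 rad/s, so P_max = T_max·ω = 2.140×10^7 W.

21400 kW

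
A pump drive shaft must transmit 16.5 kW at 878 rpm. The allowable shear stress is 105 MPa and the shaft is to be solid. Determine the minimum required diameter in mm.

ω = 2π·878/60 = 91.94 rad/s, so T = P/ω = 16.5×10³ / 91.94 = 179.5 N·m.
For a solid shaft τ_max = 16T/(πd³), so d = (16T/(π τ_allow))^(1/3) = (16·179.5/(π·1.05×10^8))^(1/3) = 0.02057 m.

20.6 mm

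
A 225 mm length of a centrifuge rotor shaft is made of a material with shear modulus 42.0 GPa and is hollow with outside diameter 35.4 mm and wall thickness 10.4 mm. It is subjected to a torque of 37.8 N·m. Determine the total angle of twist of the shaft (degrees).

0.0775°

J = π(d_o⁴ − d_i⁴)/32 = π(0.0354⁴ − 0.0146⁴)/32 = 1.497×10^-7 m⁴.
θ = T·L/(G·J) = 37.80 × 0.225 / (42.0×10⁹ × 1.497×10^-7) = 1.353×10^-3 rad.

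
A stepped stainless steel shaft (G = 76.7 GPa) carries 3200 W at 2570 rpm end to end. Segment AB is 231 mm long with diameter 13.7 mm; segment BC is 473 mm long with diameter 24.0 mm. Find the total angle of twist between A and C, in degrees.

ω = 2π·2570/60 = 269.1 rad/s, so T = P/ω = 3200 / 269.1 = 11.89 N·m.
J_AB = π(0.0137)⁴/32 = 3.46×10^-9 m⁴; J_BC = π(0.0240)⁴/32 = 3.26×10^-8 m⁴.
θ = (T/G)·Σ L_i/J_i = (11.89/76.7×10⁹)·(0.231/3.46×10^-9 + 0.473/3.26×10^-8) = 0.01261 rad.

0.722°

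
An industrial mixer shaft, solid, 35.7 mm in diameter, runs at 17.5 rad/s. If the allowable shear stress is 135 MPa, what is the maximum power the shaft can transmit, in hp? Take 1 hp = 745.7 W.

28.3 hp

J = πd⁴/32 = π(0.0357)⁴/32 = 1.595×10^-7 m⁴.
T_max = τ_allow·J/r = 1.35×10^8 × 1.595×10^-7 / 0.0179 = 1206 N·m.
ω = 17.5 rad/s, so P_max = T_max·ω = 2.111×10^4 W.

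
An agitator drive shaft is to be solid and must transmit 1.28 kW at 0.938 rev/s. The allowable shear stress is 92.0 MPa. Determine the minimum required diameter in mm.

22.9 mm

ω = 2π·0.938 = 5.894 rad/s, so T = P/ω = 1.28×10³ / 5.894 = 217.2 N·m.
For a solid shaft τ_max = 16T/(πd³), so d = (16T/(π τ_allow))^(1/3) = (16·217.2/(π·9.20×10^7))^(1/3) = 0.02291 m.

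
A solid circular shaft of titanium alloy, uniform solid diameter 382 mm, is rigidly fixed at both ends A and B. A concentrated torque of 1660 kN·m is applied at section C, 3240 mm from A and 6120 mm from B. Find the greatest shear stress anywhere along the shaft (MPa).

With uniform GJ and both ends fixed, compatibility θ_AC = θ_CB gives T_A·a = T_B·b, together with T_A + T_B = T₀.
T_A = T₀·b/(a+b) = 1.660e6·6120/9360 = 1.085e6 N·m; T_B = 574600 N·m.
τ in each portion: τ_AC = 9.92×10^7 Pa, τ_CB = 5.25×10^7 Pa; maximum is in AC.
τ_max = T_AC·r/J = 1.085e6·0.191/2.09×10^-3 = 9.917×10^7 Pa.

99.2 MPa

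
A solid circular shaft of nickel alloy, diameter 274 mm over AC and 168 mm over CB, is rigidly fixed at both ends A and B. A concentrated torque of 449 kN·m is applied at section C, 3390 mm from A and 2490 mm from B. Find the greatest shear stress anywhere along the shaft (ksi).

Compatibility: T_A·a/J_AC = T_B·b/J_CB with T_A + T_B = T₀.
J_AC = 5.53×10^-4 m⁴, J_CB = 7.82×10^-5 m⁴, so T_A = T₀·(J_AC/a)/((J_AC/a)+(J_CB/b)) = 376500 N·m, T_B = 72450 N·m.
τ in each portion: τ_AC = 9.32×10^7 Pa, τ_CB = 7.78×10^7 Pa; maximum is in AC.
τ_max = T_AC·r/J = 376500·0.137/5.53×10^-4 = 9.323×10^7 Pa.

13.5 ksi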